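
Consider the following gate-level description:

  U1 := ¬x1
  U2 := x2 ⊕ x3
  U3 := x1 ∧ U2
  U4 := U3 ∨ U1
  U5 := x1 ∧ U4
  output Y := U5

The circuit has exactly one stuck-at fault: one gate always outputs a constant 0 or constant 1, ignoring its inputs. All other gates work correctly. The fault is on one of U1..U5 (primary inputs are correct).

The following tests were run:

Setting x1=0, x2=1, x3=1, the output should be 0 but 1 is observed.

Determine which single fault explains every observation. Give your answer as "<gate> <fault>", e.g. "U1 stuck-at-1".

Fault-free values for test 1 (x1=0, x2=1, x3=1): U1=1, U2=0, U3=0, U4=1, U5=0, giving Y=0. Observed 1.
Test 1: faults giving observed 1 are {U5 stuck-at-1}.
Only U5 stuck-at-1 is consistent with every test.

U5 stuck-at-1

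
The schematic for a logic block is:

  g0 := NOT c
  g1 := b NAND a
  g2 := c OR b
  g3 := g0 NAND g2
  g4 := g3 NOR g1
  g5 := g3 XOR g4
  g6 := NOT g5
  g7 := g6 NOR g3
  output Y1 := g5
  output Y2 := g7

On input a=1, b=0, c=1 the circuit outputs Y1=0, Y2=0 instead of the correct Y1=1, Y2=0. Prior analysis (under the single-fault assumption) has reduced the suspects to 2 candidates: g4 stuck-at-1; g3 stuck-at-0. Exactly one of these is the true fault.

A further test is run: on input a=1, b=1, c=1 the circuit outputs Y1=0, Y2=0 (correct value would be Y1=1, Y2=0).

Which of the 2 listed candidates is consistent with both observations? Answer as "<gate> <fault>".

Evaluate each candidate on input a=1, b=1, c=1:
  g4 stuck-at-1: g0=0, g1=0, g2=1, g3=1, g4=1 [stuck-at-1], g5=0, g6=1, g7=0 → Y1=0, Y2=0 — matches
  g3 stuck-at-0: g0=0, g1=0, g2=1, g3=0 [stuck-at-0], g4=1, g5=1, g6=0, g7=1 → Y1=1, Y2=1 — eliminated
Only g4 stuck-at-1 reproduces the observed Y1=0, Y2=0.

g4 stuck-at-1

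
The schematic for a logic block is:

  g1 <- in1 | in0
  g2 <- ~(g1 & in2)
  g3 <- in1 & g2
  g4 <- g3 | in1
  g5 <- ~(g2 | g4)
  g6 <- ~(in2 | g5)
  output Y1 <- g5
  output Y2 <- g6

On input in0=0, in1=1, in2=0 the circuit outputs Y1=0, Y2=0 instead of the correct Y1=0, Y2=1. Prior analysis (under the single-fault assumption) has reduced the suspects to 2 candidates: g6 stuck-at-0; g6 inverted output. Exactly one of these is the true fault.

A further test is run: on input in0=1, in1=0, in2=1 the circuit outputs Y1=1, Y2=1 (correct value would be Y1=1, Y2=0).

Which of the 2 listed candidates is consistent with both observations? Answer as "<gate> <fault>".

g6 inverted output

Evaluate each candidate on input in0=1, in1=0, in2=1:
  g6 stuck-at-0: g1=1, g2=0, g3=0, g4=0, g5=1, g6=0 [stuck-at-0] → Y1=1, Y2=0 — eliminated
  g6 inverted output: g1=1, g2=0, g3=0, g4=0, g5=1, g6=1 [inverted output] → Y1=1, Y2=1 — matches
Only g6 inverted output reproduces the observed Y1=1, Y2=1.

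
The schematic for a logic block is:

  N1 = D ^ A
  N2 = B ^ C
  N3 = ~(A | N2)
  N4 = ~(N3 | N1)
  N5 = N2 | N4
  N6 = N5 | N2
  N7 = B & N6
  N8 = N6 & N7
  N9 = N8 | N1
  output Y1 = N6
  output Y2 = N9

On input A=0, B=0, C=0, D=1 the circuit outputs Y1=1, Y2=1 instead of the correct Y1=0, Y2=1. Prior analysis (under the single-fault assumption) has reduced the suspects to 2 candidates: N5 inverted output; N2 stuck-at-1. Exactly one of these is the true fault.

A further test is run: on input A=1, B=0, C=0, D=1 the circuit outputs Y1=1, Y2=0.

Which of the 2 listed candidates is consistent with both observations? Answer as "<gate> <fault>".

N2 stuck-at-1

Evaluate each candidate on input A=1, B=0, C=0, D=1:
  N5 inverted output: N1=0, N2=0, N3=0, N4=1, N5=0 [inverted output], N6=0, N7=0, N8=0, N9=0 → Y1=0, Y2=0 — eliminated
  N2 stuck-at-1: N1=0, N2=1 [stuck-at-1], N3=0, N4=1, N5=1, N6=1, N7=0, N8=0, N9=0 → Y1=1, Y2=0 — matches
Only N2 stuck-at-1 reproduces the observed Y1=1, Y2=0.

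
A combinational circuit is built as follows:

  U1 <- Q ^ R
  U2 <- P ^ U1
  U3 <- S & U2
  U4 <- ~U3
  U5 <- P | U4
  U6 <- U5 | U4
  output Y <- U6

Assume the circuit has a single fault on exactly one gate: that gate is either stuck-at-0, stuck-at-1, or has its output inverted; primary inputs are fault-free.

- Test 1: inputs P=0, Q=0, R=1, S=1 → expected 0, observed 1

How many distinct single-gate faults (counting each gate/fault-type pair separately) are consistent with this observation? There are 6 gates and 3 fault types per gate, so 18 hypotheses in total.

12

Fault-free: U1=1, U2=1, U3=1, U4=0, U5=0, U6=0 → 0. Observed 1.
  U1: stuck-at-0, inverted output ✓; others ✗
  U2: stuck-at-0, inverted output ✓; others ✗
  U3: stuck-at-0, inverted output ✓; others ✗
  U4: stuck-at-1, inverted output ✓; others ✗
  U5: stuck-at-1, inverted output ✓; others ✗
  U6: stuck-at-1, inverted output ✓; others ✗
Consistent faults: {U1 stuck-at-0, U1 inverted output, U2 stuck-at-0, U2 inverted output, U3 stuck-at-0, U3 inverted output, U4 stuck-at-1, U4 inverted output, U5 stuck-at-1, U5 inverted output, U6 stuck-at-1, U6 inverted output} — 12 in all.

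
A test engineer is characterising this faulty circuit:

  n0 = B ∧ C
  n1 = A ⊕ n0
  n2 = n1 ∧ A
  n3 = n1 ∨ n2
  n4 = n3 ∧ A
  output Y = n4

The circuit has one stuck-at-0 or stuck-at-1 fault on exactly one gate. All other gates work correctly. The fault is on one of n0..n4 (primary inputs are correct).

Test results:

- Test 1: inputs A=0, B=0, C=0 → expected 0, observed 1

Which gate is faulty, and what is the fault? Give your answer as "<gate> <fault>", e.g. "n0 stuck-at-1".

n4 stuck-at-1

Fault-free values for test 1 (A=0, B=0, C=0): n0=0, n1=0, n2=0, n3=0, n4=0, giving Y=0. Observed 1.
Test 1: faults giving observed 1 are {n4 stuck-at-1}.
Only n4 stuck-at-1 is consistent with every test.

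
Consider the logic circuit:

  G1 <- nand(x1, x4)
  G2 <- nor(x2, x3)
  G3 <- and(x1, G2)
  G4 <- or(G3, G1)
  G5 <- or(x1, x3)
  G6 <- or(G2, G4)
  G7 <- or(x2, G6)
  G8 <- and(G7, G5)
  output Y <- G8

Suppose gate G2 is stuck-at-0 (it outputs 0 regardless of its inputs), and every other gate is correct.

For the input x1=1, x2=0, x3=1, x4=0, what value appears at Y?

1

Propagate with G2 forced: G1=1, G2=0 [stuck-at-0], G3=0, G4=1, G5=1, G6=1, G7=1, G8=1.
So Y = 1. (Same as the fault-free value — the fault is masked on this input.)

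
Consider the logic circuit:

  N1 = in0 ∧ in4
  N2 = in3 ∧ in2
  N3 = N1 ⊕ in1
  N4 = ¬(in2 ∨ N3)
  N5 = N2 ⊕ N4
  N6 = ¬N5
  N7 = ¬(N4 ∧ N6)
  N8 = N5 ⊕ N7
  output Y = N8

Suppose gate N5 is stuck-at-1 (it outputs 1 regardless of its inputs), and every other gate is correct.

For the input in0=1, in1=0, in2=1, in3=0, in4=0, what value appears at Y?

Propagate with N5 forced: N1=0, N2=0, N3=0, N4=0, N5=1 [stuck-at-1], N6=0, N7=1, N8=0.
So Y = 0. (Without the fault it would be 1.)

0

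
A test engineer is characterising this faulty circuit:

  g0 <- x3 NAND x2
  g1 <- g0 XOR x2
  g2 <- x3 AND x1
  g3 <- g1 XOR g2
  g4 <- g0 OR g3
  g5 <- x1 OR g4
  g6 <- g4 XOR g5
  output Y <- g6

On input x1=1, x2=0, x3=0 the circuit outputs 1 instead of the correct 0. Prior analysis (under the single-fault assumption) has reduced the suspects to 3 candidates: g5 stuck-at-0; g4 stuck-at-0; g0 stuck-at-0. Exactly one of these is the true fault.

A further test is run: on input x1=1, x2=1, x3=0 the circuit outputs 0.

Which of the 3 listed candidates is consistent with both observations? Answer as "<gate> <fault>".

Evaluate each candidate on input x1=1, x2=1, x3=0:
  g5 stuck-at-0: g0=1, g1=0, g2=0, g3=0, g4=1, g5=0 [stuck-at-0], g6=1 → 1 — eliminated
  g4 stuck-at-0: g0=1, g1=0, g2=0, g3=0, g4=0 [stuck-at-0], g5=1, g6=1 → 1 — eliminated
  g0 stuck-at-0: g0=0 [stuck-at-0], g1=1, g2=0, g3=1, g4=1, g5=1, g6=0 → 0 — matches
Only g0 stuck-at-0 reproduces the observed 0.

g0 stuck-at-0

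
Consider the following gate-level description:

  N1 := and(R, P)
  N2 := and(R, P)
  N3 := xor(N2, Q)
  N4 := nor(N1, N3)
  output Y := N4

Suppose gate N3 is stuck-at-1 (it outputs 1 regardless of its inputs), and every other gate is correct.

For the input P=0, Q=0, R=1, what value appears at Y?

0

Propagate with N3 forced: N1=0, N2=0, N3=1 [stuck-at-1], N4=0.
So Y = 0. (Without the fault it would be 1.)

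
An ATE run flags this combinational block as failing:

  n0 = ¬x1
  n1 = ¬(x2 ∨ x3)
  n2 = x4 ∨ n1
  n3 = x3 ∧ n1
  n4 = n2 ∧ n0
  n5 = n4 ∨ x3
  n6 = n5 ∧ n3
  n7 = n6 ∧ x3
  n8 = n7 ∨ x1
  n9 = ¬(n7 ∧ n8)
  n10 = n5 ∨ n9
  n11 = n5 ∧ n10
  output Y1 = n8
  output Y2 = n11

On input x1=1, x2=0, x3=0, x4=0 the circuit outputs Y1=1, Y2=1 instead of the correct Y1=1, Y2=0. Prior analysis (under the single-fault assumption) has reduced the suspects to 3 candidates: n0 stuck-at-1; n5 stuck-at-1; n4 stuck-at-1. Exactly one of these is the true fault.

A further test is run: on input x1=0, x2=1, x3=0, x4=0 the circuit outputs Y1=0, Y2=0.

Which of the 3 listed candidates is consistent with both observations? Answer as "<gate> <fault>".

n0 stuck-at-1

Evaluate each candidate on input x1=0, x2=1, x3=0, x4=0:
  n0 stuck-at-1: n0=1 [stuck-at-1], n1=0, n2=0, n3=0, n4=0, n5=0, n6=0, n7=0, n8=0, n9=1, n10=1, n11=0 → Y1=0, Y2=0 — matches
  n5 stuck-at-1: n0=1, n1=0, n2=0, n3=0, n4=0, n5=1 [stuck-at-1], n6=0, n7=0, n8=0, n9=1, n10=1, n11=1 → Y1=0, Y2=1 — eliminated
  n4 stuck-at-1: n0=1, n1=0, n2=0, n3=0, n4=1 [stuck-at-1], n5=1, n6=0, n7=0, n8=0, n9=1, n10=1, n11=1 → Y1=0, Y2=1 — eliminated
Only n0 stuck-at-1 reproduces the observed Y1=0, Y2=0.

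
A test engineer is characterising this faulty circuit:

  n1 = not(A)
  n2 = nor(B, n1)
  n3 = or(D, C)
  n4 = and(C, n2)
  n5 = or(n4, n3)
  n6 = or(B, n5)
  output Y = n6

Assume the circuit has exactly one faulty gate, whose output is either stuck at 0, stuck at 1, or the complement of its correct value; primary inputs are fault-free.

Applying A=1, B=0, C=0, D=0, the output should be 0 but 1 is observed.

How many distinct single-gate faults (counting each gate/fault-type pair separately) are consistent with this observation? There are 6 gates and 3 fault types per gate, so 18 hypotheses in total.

Fault-free: n1=0, n2=1, n3=0, n4=0, n5=0, n6=0 → 0. Observed 1.
  n1: none of the 3 fault types match ✗
  n2: none of the 3 fault types match ✗
  n3: stuck-at-1, inverted output ✓; others ✗
  n4: stuck-at-1, inverted output ✓; others ✗
  n5: stuck-at-1, inverted output ✓; others ✗
  n6: stuck-at-1, inverted output ✓; others ✗
Consistent faults: {n3 stuck-at-1, n3 inverted output, n4 stuck-at-1, n4 inverted output, n5 stuck-at-1, n5 inverted output, n6 stuck-at-1, n6 inverted output} — 8 in all.

8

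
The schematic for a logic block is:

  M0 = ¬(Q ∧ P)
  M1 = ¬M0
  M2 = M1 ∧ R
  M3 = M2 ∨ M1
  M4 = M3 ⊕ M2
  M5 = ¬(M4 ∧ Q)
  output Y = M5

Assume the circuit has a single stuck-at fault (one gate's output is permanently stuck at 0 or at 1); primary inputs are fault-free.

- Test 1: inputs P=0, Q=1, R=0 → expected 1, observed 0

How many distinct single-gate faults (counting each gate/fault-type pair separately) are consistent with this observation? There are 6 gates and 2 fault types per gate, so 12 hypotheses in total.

Fault-free: M0=1, M1=0, M2=0, M3=0, M4=0, M5=1 → 1. Observed 0.
  M0 stuck-at-0: output 0 ✓
  M0 stuck-at-1: output 1 ✗
  M1 stuck-at-0: output 1 ✗
  M1 stuck-at-1: output 0 ✓
  M2 stuck-at-0: output 1 ✗
  M2 stuck-at-1: output 1 ✗
  M3 stuck-at-0: output 1 ✗
  M3 stuck-at-1: output 0 ✓
  M4 stuck-at-0: output 1 ✗
  M4 stuck-at-1: output 0 ✓
  M5 stuck-at-0: output 0 ✓
  M5 stuck-at-1: output 1 ✗
Consistent faults: {M0 stuck-at-0, M1 stuck-at-1, M3 stuck-at-1, M4 stuck-at-1, M5 stuck-at-0} — 5 in all.

5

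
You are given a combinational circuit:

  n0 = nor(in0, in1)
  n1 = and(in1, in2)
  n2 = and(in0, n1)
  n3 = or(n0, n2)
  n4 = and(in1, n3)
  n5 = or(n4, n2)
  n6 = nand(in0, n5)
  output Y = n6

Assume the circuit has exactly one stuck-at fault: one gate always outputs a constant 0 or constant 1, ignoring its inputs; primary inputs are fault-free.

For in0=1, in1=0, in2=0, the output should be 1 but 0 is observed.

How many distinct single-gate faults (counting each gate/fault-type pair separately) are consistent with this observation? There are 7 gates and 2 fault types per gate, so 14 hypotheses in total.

5

Fault-free: n0=0, n1=0, n2=0, n3=0, n4=0, n5=0, n6=1 → 1. Observed 0.
  n0 stuck-at-0: output 1 ✗
  n0 stuck-at-1: output 1 ✗
  n1 stuck-at-0: output 1 ✗
  n1 stuck-at-1: output 0 ✓
  n2 stuck-at-0: output 1 ✗
  n2 stuck-at-1: output 0 ✓
  n3 stuck-at-0: output 1 ✗
  n3 stuck-at-1: output 1 ✗
  n4 stuck-at-0: output 1 ✗
  n4 stuck-at-1: output 0 ✓
  n5 stuck-at-0: output 1 ✗
  n5 stuck-at-1: output 0 ✓
  n6 stuck-at-0: output 0 ✓
  n6 stuck-at-1: output 1 ✗
Consistent faults: {n1 stuck-at-1, n2 stuck-at-1, n4 stuck-at-1, n5 stuck-at-1, n6 stuck-at-0} — 5 in all.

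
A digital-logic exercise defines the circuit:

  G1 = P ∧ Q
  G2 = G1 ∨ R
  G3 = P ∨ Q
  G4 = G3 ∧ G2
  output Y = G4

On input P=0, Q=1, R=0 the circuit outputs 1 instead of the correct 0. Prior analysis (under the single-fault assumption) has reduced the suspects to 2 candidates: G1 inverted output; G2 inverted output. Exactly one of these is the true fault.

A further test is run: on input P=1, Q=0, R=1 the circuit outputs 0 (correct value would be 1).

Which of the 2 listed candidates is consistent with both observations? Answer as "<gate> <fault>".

G2 inverted output

Evaluate each candidate on input P=1, Q=0, R=1:
  G1 inverted output: G1=1 [inverted output], G2=1, G3=1, G4=1 → 1 — eliminated
  G2 inverted output: G1=0, G2=0 [inverted output], G3=1, G4=0 → 0 — matches
Only G2 inverted output reproduces the observed 0.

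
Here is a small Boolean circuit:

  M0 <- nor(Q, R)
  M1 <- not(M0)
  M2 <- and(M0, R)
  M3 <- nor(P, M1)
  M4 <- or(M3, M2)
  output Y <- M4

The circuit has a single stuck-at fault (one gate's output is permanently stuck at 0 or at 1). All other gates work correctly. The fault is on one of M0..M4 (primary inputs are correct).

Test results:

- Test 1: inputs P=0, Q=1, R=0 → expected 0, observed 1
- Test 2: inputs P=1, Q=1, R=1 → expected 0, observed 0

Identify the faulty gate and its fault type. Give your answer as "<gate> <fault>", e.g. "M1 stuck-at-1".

M1 stuck-at-0

Fault-free values for test 1 (P=0, Q=1, R=0): M0=0, M1=1, M2=0, M3=0, M4=0, giving Y=0. Observed 1.
Test 1: faults giving observed 1 are {M0 stuck-at-1, M1 stuck-at-0, M2 stuck-at-1, M3 stuck-at-1, M4 stuck-at-1}.
Test 2 (P=1, Q=1, R=1): fault-free M0=0, M1=1, M2=0, M3=0, M4=0 → 0; observed 0. Eliminates M0 stuck-at-1, M2 stuck-at-1, M3 stuck-at-1, M4 stuck-at-1.
Only M1 stuck-at-0 is consistent with every test.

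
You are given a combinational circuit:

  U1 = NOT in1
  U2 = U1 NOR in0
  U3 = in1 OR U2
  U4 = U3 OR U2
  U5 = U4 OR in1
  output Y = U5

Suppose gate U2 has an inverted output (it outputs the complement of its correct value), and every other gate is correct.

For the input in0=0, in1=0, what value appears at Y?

1

Propagate with U2 forced: U1=1, U2=1 [inverted output], U3=1, U4=1, U5=1.
So Y = 1. (Without the fault it would be 0.)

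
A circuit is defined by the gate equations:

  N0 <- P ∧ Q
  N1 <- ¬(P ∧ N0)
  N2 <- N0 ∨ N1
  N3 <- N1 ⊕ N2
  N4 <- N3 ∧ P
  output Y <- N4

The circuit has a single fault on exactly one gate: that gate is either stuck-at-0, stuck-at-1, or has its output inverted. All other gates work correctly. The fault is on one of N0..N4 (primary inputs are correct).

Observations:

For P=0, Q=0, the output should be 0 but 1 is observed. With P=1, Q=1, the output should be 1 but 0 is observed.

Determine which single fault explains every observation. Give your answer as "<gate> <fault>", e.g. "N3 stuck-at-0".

Fault-free values for test 1 (P=0, Q=0): N0=0, N1=1, N2=1, N3=0, N4=0, giving Y=0. Observed 1.
Test 1: faults giving observed 1 are {N4 stuck-at-1, N4 inverted output}.
Test 2 (P=1, Q=1): fault-free N0=1, N1=0, N2=1, N3=1, N4=1 → 1; observed 0. Eliminates N4 stuck-at-1.
Only N4 inverted output is consistent with every test.

N4 inverted output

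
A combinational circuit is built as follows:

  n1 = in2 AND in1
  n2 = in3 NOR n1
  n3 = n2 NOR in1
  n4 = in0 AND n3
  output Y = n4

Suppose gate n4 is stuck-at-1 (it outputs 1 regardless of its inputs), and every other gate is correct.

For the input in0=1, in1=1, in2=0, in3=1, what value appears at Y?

Propagate with n4 forced: n1=0, n2=0, n3=0, n4=1 [stuck-at-1].
So Y = 1. (Without the fault it would be 0.)

1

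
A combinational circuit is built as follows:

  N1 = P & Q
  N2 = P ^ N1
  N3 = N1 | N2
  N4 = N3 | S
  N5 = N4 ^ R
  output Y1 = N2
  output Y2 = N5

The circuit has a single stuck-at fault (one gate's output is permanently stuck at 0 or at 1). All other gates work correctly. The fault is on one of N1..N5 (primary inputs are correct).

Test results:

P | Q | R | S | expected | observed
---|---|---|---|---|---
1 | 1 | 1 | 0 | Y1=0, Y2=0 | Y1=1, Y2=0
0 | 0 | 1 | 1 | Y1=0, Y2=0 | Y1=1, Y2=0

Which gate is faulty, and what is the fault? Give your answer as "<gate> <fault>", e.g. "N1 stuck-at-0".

N2 stuck-at-1

Fault-free values for test 1 (P=1, Q=1, R=1, S=0): N1=1, N2=0, N3=1, N4=1, N5=0, giving Y1=0, Y2=0. Observed Y1=1, Y2=0.
Test 1: faults giving observed Y1=1, Y2=0 are {N1 stuck-at-0, N2 stuck-at-1}.
Test 2 (P=0, Q=0, R=1, S=1): fault-free N1=0, N2=0, N3=0, N4=1, N5=0 → Y1=0, Y2=0; observed Y1=1, Y2=0. Eliminates N1 stuck-at-0.
Only N2 stuck-at-1 is consistent with every test.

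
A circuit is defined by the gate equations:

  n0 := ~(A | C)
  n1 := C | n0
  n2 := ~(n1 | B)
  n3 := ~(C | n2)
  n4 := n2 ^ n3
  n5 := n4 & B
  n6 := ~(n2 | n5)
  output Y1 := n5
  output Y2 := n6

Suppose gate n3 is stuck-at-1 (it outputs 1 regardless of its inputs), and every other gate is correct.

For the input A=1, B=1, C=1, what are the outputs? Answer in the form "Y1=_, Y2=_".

Y1=1, Y2=0

Propagate with n3 forced: n0=0, n1=1, n2=0, n3=1 [stuck-at-1], n4=1, n5=1, n6=0.
So the outputs are Y1=1, Y2=0. (Without the fault they would be Y1=0, Y2=1.)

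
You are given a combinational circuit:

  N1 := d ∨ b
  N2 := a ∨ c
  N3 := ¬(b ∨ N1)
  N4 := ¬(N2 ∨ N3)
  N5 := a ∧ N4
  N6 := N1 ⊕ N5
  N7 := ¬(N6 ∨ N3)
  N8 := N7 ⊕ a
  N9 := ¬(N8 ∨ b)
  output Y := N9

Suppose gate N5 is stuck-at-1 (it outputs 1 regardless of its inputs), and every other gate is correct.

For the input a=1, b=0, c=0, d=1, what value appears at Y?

1

Propagate with N5 forced: N1=1, N2=1, N3=0, N4=0, N5=1 [stuck-at-1], N6=0, N7=1, N8=0, N9=1.
So Y = 1. (Without the fault it would be 0.)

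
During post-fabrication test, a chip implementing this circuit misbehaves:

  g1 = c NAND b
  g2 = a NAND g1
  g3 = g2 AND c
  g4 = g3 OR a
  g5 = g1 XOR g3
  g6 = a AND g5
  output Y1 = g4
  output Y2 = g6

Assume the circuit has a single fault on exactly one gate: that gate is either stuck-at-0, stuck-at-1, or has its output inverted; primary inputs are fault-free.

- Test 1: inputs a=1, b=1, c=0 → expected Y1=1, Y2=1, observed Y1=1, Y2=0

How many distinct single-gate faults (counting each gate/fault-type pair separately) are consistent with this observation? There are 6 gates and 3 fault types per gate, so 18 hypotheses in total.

Fault-free: g1=1, g2=0, g3=0, g4=1, g5=1, g6=1 → Y1=1, Y2=1. Observed Y1=1, Y2=0.
  g1: stuck-at-0, inverted output ✓; others ✗
  g2: none of the 3 fault types match ✗
  g3: stuck-at-1, inverted output ✓; others ✗
  g4: none of the 3 fault types match ✗
  g5: stuck-at-0, inverted output ✓; others ✗
  g6: stuck-at-0, inverted output ✓; others ✗
Consistent faults: {g1 stuck-at-0, g1 inverted output, g3 stuck-at-1, g3 inverted output, g5 stuck-at-0, g5 inverted output, g6 stuck-at-0, g6 inverted output} — 8 in all.

8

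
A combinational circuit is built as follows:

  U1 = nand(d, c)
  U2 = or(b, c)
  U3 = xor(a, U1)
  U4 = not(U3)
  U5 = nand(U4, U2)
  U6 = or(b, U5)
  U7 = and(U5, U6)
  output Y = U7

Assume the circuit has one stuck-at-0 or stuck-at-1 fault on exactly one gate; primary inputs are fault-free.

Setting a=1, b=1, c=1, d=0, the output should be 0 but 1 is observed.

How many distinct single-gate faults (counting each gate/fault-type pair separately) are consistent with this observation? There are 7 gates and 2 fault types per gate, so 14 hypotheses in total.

6

Fault-free: U1=1, U2=1, U3=0, U4=1, U5=0, U6=1, U7=0 → 0. Observed 1.
  U1 stuck-at-0: output 1 ✓
  U1 stuck-at-1: output 0 ✗
  U2 stuck-at-0: output 1 ✓
  U2 stuck-at-1: output 0 ✗
  U3 stuck-at-0: output 0 ✗
  U3 stuck-at-1: output 1 ✓
  U4 stuck-at-0: output 1 ✓
  U4 stuck-at-1: output 0 ✗
  U5 stuck-at-0: output 0 ✗
  U5 stuck-at-1: output 1 ✓
  U6 stuck-at-0: output 0 ✗
  U6 stuck-at-1: output 0 ✗
  U7 stuck-at-0: output 0 ✗
  U7 stuck-at-1: output 1 ✓
Consistent faults: {U1 stuck-at-0, U2 stuck-at-0, U3 stuck-at-1, U4 stuck-at-0, U5 stuck-at-1, U7 stuck-at-1} — 6 in all.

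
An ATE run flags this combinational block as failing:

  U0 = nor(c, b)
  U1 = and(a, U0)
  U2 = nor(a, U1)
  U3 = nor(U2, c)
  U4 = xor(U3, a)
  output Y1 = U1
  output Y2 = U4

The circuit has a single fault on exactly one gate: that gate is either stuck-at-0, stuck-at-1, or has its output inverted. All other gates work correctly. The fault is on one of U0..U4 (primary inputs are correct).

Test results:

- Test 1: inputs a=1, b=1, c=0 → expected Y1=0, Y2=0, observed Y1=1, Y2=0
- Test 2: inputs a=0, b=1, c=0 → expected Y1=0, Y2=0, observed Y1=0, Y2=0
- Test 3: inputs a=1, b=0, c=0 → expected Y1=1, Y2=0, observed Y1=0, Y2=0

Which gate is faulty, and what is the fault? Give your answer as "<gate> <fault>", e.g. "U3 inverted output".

U0 inverted output

Fault-free values for test 1 (a=1, b=1, c=0): U0=0, U1=0, U2=0, U3=1, U4=0, giving Y1=0, Y2=0. Observed Y1=1, Y2=0.
Test 1: faults giving observed Y1=1, Y2=0 are {U0 stuck-at-1, U0 inverted output, U1 stuck-at-1, U1 inverted output}.
Test 2 (a=0, b=1, c=0): fault-free U0=0, U1=0, U2=1, U3=0, U4=0 → Y1=0, Y2=0; observed Y1=0, Y2=0. Eliminates U1 stuck-at-1, U1 inverted output.
Test 3 (a=1, b=0, c=0): fault-free U0=1, U1=1, U2=0, U3=1, U4=0 → Y1=1, Y2=0; observed Y1=0, Y2=0. Eliminates U0 stuck-at-1.
Only U0 inverted output is consistent with every test.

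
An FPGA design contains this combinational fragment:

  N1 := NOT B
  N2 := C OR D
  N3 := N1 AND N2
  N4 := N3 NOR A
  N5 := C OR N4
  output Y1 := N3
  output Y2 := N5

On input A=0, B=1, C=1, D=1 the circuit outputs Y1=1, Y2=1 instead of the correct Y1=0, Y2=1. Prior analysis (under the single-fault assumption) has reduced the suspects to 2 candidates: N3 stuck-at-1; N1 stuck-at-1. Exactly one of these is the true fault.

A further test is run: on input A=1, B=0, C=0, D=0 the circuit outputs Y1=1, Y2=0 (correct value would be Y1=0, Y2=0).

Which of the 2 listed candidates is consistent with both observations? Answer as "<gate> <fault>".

Evaluate each candidate on input A=1, B=0, C=0, D=0:
  N3 stuck-at-1: N1=1, N2=0, N3=1 [stuck-at-1], N4=0, N5=0 → Y1=1, Y2=0 — matches
  N1 stuck-at-1: N1=1 [stuck-at-1], N2=0, N3=0, N4=0, N5=0 → Y1=0, Y2=0 — eliminated
Only N3 stuck-at-1 reproduces the observed Y1=1, Y2=0.

N3 stuck-at-1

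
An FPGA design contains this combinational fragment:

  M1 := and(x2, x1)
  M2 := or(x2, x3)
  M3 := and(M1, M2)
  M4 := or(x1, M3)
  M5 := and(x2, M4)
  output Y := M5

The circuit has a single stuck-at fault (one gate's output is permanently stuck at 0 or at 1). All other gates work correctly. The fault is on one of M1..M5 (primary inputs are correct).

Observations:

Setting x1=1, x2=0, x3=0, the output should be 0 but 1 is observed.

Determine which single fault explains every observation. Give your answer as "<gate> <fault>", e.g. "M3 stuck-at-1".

M5 stuck-at-1

Fault-free values for test 1 (x1=1, x2=0, x3=0): M1=0, M2=0, M3=0, M4=1, M5=0, giving Y=0. Observed 1.
Test 1: faults giving observed 1 are {M5 stuck-at-1}.
Only M5 stuck-at-1 is consistent with every test.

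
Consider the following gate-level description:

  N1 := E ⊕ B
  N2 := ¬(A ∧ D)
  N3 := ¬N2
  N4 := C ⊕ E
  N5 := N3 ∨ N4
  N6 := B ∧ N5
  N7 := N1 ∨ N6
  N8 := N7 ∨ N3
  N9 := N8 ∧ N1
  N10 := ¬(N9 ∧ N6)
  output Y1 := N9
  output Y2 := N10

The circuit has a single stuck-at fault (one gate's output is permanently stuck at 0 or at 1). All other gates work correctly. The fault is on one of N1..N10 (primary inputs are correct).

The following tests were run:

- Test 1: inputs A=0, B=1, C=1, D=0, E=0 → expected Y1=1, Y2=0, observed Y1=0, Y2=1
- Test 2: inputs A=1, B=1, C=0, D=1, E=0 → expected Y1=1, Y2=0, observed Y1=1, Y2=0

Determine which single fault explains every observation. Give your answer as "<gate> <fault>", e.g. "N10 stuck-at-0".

Fault-free values for test 1 (A=0, B=1, C=1, D=0, E=0): N1=1, N2=1, N3=0, N4=1, N5=1, N6=1, N7=1, N8=1, N9=1, N10=0, giving Y1=1, Y2=0. Observed Y1=0, Y2=1.
Test 1: faults giving observed Y1=0, Y2=1 are {N1 stuck-at-0, N7 stuck-at-0, N8 stuck-at-0, N9 stuck-at-0}.
Test 2 (A=1, B=1, C=0, D=1, E=0): fault-free N1=1, N2=0, N3=1, N4=0, N5=1, N6=1, N7=1, N8=1, N9=1, N10=0 → Y1=1, Y2=0; observed Y1=1, Y2=0. Eliminates N1 stuck-at-0, N8 stuck-at-0, N9 stuck-at-0.
Only N7 stuck-at-0 is consistent with every test.

N7 stuck-at-0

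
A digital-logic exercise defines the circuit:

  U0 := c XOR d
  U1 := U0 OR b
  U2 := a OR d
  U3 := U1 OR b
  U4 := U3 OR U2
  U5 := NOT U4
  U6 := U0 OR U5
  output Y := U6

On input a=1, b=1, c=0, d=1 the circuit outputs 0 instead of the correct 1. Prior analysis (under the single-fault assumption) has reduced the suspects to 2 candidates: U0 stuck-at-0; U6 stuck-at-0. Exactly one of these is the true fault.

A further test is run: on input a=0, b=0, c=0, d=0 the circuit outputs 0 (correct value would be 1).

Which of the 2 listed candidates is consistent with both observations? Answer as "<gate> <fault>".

Evaluate each candidate on input a=0, b=0, c=0, d=0:
  U0 stuck-at-0: U0=0 [stuck-at-0], U1=0, U2=0, U3=0, U4=0, U5=1, U6=1 → 1 — eliminated
  U6 stuck-at-0: U0=0, U1=0, U2=0, U3=0, U4=0, U5=1, U6=0 [stuck-at-0] → 0 — matches
Only U6 stuck-at-0 reproduces the observed 0.

U6 stuck-at-0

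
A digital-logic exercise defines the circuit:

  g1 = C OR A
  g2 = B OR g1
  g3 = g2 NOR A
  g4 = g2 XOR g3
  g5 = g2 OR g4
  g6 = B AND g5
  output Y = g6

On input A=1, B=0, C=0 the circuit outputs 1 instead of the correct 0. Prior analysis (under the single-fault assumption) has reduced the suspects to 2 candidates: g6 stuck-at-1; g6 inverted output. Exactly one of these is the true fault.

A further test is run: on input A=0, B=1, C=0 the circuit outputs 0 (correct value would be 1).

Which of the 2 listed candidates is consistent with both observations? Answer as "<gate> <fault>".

Evaluate each candidate on input A=0, B=1, C=0:
  g6 stuck-at-1: g1=0, g2=1, g3=0, g4=1, g5=1, g6=1 [stuck-at-1] → 1 — eliminated
  g6 inverted output: g1=0, g2=1, g3=0, g4=1, g5=1, g6=0 [inverted output] → 0 — matches
Only g6 inverted output reproduces the observed 0.

g6 inverted output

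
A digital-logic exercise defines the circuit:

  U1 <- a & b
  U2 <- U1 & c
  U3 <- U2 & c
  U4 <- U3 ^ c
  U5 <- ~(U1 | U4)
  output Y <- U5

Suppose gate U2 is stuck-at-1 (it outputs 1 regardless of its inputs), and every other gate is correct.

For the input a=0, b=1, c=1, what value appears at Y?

Propagate with U2 forced: U1=0, U2=1 [stuck-at-1], U3=1, U4=0, U5=1.
So Y = 1. (Without the fault it would be 0.)

1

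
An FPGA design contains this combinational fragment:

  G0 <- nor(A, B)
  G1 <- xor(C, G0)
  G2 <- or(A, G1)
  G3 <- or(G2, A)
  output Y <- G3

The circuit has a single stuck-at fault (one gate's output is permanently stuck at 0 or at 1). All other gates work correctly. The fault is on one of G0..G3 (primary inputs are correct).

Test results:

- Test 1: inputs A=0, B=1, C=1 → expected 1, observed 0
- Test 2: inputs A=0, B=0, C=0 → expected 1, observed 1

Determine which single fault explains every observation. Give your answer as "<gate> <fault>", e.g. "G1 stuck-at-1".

Fault-free values for test 1 (A=0, B=1, C=1): G0=0, G1=1, G2=1, G3=1, giving Y=1. Observed 0.
Test 1: faults giving observed 0 are {G0 stuck-at-1, G1 stuck-at-0, G2 stuck-at-0, G3 stuck-at-0}.
Test 2 (A=0, B=0, C=0): fault-free G0=1, G1=1, G2=1, G3=1 → 1; observed 1. Eliminates G1 stuck-at-0, G2 stuck-at-0, G3 stuck-at-0.
Only G0 stuck-at-1 is consistent with every test.

G0 stuck-at-1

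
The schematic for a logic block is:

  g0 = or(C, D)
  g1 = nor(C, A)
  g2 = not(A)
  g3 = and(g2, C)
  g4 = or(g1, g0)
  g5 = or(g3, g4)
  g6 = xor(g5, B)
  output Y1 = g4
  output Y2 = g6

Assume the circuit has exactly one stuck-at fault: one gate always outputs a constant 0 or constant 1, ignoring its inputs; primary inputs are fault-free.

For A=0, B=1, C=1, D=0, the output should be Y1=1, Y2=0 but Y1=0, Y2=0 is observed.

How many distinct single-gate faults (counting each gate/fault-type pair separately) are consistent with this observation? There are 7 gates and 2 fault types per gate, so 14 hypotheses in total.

2

Fault-free: g0=1, g1=0, g2=1, g3=1, g4=1, g5=1, g6=0 → Y1=1, Y2=0. Observed Y1=0, Y2=0.
  g0 stuck-at-0: output Y1=0, Y2=0 ✓
  g0 stuck-at-1: output Y1=1, Y2=0 ✗
  g1 stuck-at-0: output Y1=1, Y2=0 ✗
  g1 stuck-at-1: output Y1=1, Y2=0 ✗
  g2 stuck-at-0: output Y1=1, Y2=0 ✗
  g2 stuck-at-1: output Y1=1, Y2=0 ✗
  g3 stuck-at-0: output Y1=1, Y2=0 ✗
  g3 stuck-at-1: output Y1=1, Y2=0 ✗
  g4 stuck-at-0: output Y1=0, Y2=0 ✓
  g4 stuck-at-1: output Y1=1, Y2=0 ✗
  g5 stuck-at-0: output Y1=1, Y2=1 ✗
  g5 stuck-at-1: output Y1=1, Y2=0 ✗
  g6 stuck-at-0: output Y1=1, Y2=0 ✗
  g6 stuck-at-1: output Y1=1, Y2=1 ✗
Consistent faults: {g0 stuck-at-0, g4 stuck-at-0} — 2 in all.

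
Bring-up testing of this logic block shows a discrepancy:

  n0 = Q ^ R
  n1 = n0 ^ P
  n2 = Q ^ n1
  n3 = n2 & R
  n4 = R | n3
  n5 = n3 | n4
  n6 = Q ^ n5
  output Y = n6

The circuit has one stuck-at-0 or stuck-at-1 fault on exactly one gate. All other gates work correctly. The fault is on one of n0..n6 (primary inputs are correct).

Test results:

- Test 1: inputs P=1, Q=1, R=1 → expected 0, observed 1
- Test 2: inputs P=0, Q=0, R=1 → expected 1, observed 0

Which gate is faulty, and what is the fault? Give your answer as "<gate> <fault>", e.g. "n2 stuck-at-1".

Fault-free values for test 1 (P=1, Q=1, R=1): n0=0, n1=1, n2=0, n3=0, n4=1, n5=1, n6=0, giving Y=0. Observed 1.
Test 1: faults giving observed 1 are {n4 stuck-at-0, n5 stuck-at-0, n6 stuck-at-1}.
Test 2 (P=0, Q=0, R=1): fault-free n0=1, n1=1, n2=1, n3=1, n4=1, n5=1, n6=1 → 1; observed 0. Eliminates n4 stuck-at-0, n6 stuck-at-1.
Only n5 stuck-at-0 is consistent with every test.

n5 stuck-at-0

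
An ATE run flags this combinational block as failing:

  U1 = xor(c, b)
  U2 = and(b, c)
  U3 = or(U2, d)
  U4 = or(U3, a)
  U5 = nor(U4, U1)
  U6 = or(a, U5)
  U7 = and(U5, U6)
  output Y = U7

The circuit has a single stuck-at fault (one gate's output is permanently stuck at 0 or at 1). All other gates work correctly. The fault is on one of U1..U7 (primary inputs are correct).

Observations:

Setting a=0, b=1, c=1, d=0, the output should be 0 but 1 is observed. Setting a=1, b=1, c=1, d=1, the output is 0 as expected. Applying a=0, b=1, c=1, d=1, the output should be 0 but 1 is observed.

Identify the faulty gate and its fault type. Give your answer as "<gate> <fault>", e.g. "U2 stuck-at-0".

Fault-free values for test 1 (a=0, b=1, c=1, d=0): U1=0, U2=1, U3=1, U4=1, U5=0, U6=0, U7=0, giving Y=0. Observed 1.
Test 1: faults giving observed 1 are {U2 stuck-at-0, U3 stuck-at-0, U4 stuck-at-0, U5 stuck-at-1, U7 stuck-at-1}.
Test 2 (a=1, b=1, c=1, d=1): fault-free U1=0, U2=1, U3=1, U4=1, U5=0, U6=1, U7=0 → 0; observed 0. Eliminates U4 stuck-at-0, U5 stuck-at-1, U7 stuck-at-1.
Test 3 (a=0, b=1, c=1, d=1): fault-free U1=0, U2=1, U3=1, U4=1, U5=0, U6=0, U7=0 → 0; observed 1. Eliminates U2 stuck-at-0.
Only U3 stuck-at-0 is consistent with every test.

U3 stuck-at-0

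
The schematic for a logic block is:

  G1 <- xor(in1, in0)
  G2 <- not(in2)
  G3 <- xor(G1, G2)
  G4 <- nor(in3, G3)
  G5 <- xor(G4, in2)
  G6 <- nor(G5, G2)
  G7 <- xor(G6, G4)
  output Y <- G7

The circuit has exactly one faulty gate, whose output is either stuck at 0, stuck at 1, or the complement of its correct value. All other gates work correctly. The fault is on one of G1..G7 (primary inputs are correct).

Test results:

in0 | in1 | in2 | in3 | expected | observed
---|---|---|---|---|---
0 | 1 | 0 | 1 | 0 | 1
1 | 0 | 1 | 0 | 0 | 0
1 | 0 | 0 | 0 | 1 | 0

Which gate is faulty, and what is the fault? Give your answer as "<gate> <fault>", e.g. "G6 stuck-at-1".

Fault-free values for test 1 (in0=0, in1=1, in2=0, in3=1): G1=1, G2=1, G3=0, G4=0, G5=0, G6=0, G7=0, giving Y=0. Observed 1.
Test 1: faults giving observed 1 are {G2 stuck-at-0, G2 inverted output, G4 stuck-at-1, G4 inverted output, G6 stuck-at-1, G6 inverted output, G7 stuck-at-1, G7 inverted output}.
Test 2 (in0=1, in1=0, in2=1, in3=0): fault-free G1=1, G2=0, G3=1, G4=0, G5=1, G6=0, G7=0 → 0; observed 0. Eliminates G2 inverted output, G6 stuck-at-1, G6 inverted output, G7 stuck-at-1, G7 inverted output.
Test 3 (in0=1, in1=0, in2=0, in3=0): fault-free G1=1, G2=1, G3=0, G4=1, G5=1, G6=0, G7=1 → 1; observed 0. Eliminates G2 stuck-at-0, G4 stuck-at-1.
Only G4 inverted output is consistent with every test.

G4 inverted output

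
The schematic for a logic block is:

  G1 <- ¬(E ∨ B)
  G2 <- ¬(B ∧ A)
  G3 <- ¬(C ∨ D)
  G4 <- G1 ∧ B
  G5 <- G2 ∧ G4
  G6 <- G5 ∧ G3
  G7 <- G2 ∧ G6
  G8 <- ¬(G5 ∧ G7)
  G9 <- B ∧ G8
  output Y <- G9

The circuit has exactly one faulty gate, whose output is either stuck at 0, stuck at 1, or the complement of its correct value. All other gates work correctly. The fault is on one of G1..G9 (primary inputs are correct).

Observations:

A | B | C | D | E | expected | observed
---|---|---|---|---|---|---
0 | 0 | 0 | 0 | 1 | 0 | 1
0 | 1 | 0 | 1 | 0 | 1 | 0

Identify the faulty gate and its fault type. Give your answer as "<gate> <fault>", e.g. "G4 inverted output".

Fault-free values for test 1 (A=0, B=0, C=0, D=0, E=1): G1=0, G2=1, G3=1, G4=0, G5=0, G6=0, G7=0, G8=1, G9=0, giving Y=0. Observed 1.
Test 1: faults giving observed 1 are {G9 stuck-at-1, G9 inverted output}.
Test 2 (A=0, B=1, C=0, D=1, E=0): fault-free G1=0, G2=1, G3=0, G4=0, G5=0, G6=0, G7=0, G8=1, G9=1 → 1; observed 0. Eliminates G9 stuck-at-1.
Only G9 inverted output is consistent with every test.

G9 inverted output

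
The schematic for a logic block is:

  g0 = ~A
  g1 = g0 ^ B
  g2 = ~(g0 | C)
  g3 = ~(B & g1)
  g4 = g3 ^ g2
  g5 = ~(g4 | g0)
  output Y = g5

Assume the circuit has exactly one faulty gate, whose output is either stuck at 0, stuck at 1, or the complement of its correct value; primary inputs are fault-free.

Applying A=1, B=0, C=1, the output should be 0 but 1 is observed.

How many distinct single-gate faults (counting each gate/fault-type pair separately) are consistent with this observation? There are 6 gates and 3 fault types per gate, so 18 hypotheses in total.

Fault-free: g0=0, g1=0, g2=0, g3=1, g4=1, g5=0 → 0. Observed 1.
  g0: none of the 3 fault types match ✗
  g1: none of the 3 fault types match ✗
  g2: stuck-at-1, inverted output ✓; others ✗
  g3: stuck-at-0, inverted output ✓; others ✗
  g4: stuck-at-0, inverted output ✓; others ✗
  g5: stuck-at-1, inverted output ✓; others ✗
Consistent faults: {g2 stuck-at-1, g2 inverted output, g3 stuck-at-0, g3 inverted output, g4 stuck-at-0, g4 inverted output, g5 stuck-at-1, g5 inverted output} — 8 in all.

8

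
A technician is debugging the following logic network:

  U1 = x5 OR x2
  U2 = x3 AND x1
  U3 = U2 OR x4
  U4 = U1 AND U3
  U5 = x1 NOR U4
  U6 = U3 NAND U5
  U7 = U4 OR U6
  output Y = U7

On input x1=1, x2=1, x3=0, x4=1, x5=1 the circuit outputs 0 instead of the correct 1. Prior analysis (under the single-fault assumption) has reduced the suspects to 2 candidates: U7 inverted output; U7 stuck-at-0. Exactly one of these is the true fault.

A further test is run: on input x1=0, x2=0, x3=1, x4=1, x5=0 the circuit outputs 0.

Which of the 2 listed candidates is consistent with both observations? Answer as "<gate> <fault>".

Evaluate each candidate on input x1=0, x2=0, x3=1, x4=1, x5=0:
  U7 inverted output: U1=0, U2=0, U3=1, U4=0, U5=1, U6=0, U7=1 [inverted output] → 1 — eliminated
  U7 stuck-at-0: U1=0, U2=0, U3=1, U4=0, U5=1, U6=0, U7=0 [stuck-at-0] → 0 — matches
Only U7 stuck-at-0 reproduces the observed 0.

U7 stuck-at-0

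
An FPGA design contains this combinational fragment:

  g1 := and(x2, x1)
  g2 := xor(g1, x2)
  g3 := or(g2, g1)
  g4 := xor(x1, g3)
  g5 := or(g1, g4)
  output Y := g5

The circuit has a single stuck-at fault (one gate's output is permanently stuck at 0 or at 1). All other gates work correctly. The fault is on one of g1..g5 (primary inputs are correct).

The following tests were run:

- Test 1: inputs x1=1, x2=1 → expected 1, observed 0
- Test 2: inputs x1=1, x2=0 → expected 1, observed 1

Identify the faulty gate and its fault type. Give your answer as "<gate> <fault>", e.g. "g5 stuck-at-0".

Fault-free values for test 1 (x1=1, x2=1): g1=1, g2=0, g3=1, g4=0, g5=1, giving Y=1. Observed 0.
Test 1: faults giving observed 0 are {g1 stuck-at-0, g5 stuck-at-0}.
Test 2 (x1=1, x2=0): fault-free g1=0, g2=0, g3=0, g4=1, g5=1 → 1; observed 1. Eliminates g5 stuck-at-0.
Only g1 stuck-at-0 is consistent with every test.

g1 stuck-at-0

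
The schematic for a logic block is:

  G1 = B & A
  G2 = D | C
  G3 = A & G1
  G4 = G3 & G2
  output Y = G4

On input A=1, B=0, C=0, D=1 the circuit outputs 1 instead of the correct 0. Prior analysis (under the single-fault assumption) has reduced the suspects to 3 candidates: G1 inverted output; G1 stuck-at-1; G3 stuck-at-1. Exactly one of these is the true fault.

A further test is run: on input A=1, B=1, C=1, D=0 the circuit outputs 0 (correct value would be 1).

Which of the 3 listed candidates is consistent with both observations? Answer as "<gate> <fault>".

G1 inverted output

Evaluate each candidate on input A=1, B=1, C=1, D=0:
  G1 inverted output: G1=0 [inverted output], G2=1, G3=0, G4=0 → 0 — matches
  G1 stuck-at-1: G1=1 [stuck-at-1], G2=1, G3=1, G4=1 → 1 — eliminated
  G3 stuck-at-1: G1=1, G2=1, G3=1 [stuck-at-1], G4=1 → 1 — eliminated
Only G1 inverted output reproduces the observed 0.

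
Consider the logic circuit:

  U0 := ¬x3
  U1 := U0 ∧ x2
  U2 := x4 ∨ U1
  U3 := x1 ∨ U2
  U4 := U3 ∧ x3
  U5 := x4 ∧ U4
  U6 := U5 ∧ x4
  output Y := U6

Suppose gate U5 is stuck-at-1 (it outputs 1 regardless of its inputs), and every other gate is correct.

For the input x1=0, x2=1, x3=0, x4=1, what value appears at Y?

Propagate with U5 forced: U0=1, U1=1, U2=1, U3=1, U4=0, U5=1 [stuck-at-1], U6=1.
So Y = 1. (Without the fault it would be 0.)

1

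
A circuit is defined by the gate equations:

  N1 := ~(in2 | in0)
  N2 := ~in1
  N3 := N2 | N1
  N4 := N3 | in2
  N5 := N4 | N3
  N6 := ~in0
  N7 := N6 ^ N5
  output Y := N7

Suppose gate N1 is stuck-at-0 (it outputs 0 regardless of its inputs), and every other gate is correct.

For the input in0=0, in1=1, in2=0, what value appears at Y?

Propagate with N1 forced: N1=0 [stuck-at-0], N2=0, N3=0, N4=0, N5=0, N6=1, N7=1.
So Y = 1. (Without the fault it would be 0.)

1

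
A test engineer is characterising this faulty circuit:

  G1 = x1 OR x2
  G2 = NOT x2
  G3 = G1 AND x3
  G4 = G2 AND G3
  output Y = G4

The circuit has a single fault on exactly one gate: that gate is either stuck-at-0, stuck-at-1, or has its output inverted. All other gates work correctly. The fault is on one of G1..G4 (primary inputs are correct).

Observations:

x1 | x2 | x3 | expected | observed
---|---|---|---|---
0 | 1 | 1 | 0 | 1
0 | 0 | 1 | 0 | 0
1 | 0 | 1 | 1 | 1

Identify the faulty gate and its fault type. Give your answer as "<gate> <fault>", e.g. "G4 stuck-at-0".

Fault-free values for test 1 (x1=0, x2=1, x3=1): G1=1, G2=0, G3=1, G4=0, giving Y=0. Observed 1.
Test 1: faults giving observed 1 are {G2 stuck-at-1, G2 inverted output, G4 stuck-at-1, G4 inverted output}.
Test 2 (x1=0, x2=0, x3=1): fault-free G1=0, G2=1, G3=0, G4=0 → 0; observed 0. Eliminates G4 stuck-at-1, G4 inverted output.
Test 3 (x1=1, x2=0, x3=1): fault-free G1=1, G2=1, G3=1, G4=1 → 1; observed 1. Eliminates G2 inverted output.
Only G2 stuck-at-1 is consistent with every test.

G2 stuck-at-1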